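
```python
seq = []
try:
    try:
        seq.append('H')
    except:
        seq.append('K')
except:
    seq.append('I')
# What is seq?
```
['H']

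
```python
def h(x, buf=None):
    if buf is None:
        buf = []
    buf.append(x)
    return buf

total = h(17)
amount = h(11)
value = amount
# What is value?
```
[11]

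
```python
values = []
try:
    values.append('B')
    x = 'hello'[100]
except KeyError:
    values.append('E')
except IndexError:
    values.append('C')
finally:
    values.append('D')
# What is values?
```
['B', 'C', 'D']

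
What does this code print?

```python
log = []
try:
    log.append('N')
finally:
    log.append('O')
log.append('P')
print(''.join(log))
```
NOP

try/finally without except, no exception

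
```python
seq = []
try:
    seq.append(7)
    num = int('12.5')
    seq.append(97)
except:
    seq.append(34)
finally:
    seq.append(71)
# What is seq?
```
[7, 34, 71]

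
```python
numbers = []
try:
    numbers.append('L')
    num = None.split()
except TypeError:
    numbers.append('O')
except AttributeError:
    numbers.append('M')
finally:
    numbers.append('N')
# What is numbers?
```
['L', 'M', 'N']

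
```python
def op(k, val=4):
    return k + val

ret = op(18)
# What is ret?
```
22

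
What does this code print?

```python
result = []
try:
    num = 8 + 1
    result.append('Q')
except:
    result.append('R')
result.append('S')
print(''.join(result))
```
QS

No exception, try block completes normally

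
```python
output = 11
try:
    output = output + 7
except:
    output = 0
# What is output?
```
18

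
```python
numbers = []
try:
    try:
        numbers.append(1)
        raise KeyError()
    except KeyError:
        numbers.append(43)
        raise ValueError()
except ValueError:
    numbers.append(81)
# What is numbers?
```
[1, 43, 81]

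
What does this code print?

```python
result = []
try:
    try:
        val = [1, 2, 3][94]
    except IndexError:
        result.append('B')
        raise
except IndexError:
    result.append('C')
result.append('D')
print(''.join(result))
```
BCD

raise without argument re-raises current exception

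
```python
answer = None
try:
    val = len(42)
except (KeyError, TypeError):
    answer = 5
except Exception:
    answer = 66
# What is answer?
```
5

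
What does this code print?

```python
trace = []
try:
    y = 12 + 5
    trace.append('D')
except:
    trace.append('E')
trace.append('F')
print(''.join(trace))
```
DF

No exception, try block completes normally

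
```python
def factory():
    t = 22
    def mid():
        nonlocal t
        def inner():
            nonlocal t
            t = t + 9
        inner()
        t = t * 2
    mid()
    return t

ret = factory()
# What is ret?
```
62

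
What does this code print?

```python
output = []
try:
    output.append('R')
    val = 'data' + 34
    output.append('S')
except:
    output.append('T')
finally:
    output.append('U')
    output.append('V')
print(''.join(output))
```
RTUV

Code before exception runs, then except, then all of finally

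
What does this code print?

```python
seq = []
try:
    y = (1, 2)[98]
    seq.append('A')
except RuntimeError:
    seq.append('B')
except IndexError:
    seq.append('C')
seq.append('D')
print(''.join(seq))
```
CD

IndexError is caught by its specific handler, not RuntimeError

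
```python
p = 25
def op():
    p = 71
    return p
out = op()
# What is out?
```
71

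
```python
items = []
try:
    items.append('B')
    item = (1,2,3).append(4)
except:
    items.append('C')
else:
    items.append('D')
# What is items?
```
['B', 'C']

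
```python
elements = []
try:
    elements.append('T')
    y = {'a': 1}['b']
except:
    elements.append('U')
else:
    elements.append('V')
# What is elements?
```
['T', 'U']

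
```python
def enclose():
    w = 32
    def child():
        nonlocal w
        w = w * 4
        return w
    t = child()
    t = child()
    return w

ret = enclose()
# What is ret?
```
512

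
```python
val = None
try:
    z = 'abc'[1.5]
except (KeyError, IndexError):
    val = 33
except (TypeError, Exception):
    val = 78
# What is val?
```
78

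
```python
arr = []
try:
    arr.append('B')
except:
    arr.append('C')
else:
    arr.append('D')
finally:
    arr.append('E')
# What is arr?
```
['B', 'D', 'E']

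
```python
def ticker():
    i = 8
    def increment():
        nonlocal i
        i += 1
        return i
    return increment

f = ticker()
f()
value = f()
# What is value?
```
10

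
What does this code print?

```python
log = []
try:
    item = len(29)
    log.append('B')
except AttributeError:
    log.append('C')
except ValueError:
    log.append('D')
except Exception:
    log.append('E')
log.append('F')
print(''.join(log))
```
EF

TypeError not specifically caught, falls to Exception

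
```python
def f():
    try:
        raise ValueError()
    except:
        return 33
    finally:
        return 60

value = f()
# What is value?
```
60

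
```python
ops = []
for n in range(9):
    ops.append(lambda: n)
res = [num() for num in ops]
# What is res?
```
[8, 8, 8, 8, 8, 8, 8, 8, 8]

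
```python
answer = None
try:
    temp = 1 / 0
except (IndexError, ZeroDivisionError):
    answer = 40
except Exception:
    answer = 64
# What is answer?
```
40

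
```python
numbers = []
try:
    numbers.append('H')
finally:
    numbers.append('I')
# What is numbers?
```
['H', 'I']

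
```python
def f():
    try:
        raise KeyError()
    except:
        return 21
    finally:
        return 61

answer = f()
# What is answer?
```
61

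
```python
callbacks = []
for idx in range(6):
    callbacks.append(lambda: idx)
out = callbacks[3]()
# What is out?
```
5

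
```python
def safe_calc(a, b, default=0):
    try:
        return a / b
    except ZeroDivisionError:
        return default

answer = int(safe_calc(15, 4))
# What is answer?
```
3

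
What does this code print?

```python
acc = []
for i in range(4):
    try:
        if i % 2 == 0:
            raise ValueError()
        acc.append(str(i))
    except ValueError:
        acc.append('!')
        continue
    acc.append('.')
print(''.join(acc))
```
!1.!3.

continue in except skips rest of loop body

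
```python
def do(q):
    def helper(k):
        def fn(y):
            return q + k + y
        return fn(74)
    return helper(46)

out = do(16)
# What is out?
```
136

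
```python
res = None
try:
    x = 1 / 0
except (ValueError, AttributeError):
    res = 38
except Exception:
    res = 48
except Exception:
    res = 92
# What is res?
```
48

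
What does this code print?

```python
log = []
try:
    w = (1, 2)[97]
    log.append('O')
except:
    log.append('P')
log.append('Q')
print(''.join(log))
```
PQ

Exception raised in try, caught by bare except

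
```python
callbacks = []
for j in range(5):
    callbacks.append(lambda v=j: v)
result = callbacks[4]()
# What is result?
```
4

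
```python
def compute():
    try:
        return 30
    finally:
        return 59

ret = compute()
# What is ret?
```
59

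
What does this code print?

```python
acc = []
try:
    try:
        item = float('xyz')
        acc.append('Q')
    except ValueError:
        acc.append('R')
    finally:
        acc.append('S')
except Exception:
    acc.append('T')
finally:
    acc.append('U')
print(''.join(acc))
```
RSU

Both finally blocks run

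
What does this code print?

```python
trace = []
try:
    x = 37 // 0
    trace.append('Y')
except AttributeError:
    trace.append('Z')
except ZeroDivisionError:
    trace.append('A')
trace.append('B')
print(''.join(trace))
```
AB

ZeroDivisionError is caught by its specific handler, not AttributeError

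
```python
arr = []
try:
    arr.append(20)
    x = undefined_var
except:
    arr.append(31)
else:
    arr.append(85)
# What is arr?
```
[20, 31]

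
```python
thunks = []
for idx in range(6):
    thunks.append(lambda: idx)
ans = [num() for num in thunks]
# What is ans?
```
[5, 5, 5, 5, 5, 5]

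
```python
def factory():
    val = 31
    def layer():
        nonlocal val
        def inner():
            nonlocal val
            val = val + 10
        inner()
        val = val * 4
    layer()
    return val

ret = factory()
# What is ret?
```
164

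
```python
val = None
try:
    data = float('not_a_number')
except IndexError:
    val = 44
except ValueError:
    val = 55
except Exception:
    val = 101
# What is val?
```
55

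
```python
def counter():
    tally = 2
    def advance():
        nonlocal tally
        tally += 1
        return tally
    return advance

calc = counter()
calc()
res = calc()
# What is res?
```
4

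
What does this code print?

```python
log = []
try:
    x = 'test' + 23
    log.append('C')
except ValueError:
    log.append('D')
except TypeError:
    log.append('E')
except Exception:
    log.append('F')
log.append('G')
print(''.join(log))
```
EG

TypeError matches before generic Exception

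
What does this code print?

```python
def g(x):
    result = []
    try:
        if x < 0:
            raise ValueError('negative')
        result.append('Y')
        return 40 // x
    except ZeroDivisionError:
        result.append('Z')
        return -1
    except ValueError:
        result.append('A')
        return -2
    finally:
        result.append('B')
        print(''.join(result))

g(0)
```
YZB

x=0 causes ZeroDivisionError, caught, finally prints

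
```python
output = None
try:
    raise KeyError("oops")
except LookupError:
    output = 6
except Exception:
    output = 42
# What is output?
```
6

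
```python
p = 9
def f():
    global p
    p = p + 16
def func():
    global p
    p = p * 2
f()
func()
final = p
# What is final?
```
50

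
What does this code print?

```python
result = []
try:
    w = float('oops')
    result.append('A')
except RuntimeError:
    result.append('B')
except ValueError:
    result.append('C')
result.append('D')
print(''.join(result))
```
CD

ValueError is caught by its specific handler, not RuntimeError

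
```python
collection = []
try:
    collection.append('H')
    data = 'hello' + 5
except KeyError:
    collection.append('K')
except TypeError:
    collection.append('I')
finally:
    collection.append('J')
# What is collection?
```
['H', 'I', 'J']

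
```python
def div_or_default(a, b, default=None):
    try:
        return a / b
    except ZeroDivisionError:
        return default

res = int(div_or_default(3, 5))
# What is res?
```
0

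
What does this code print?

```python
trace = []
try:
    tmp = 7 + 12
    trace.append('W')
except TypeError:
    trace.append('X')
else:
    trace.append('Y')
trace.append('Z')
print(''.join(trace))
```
WYZ

else block runs when no exception occurs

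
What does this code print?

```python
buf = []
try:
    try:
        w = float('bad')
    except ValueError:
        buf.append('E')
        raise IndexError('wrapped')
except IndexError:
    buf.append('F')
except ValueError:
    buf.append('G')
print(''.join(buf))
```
EF

New IndexError raised, caught by outer IndexError handler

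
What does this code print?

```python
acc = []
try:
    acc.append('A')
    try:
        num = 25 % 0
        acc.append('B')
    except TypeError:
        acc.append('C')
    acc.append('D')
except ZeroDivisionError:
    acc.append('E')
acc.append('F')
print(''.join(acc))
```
AEF

Inner handler doesn't match, propagates to outer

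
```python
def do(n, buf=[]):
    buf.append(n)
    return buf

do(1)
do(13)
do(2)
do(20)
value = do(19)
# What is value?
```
[1, 13, 2, 20, 19]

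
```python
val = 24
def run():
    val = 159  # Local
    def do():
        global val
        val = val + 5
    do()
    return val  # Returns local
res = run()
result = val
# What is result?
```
29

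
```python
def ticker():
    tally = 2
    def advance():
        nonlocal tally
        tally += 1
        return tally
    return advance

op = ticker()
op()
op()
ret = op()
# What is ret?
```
5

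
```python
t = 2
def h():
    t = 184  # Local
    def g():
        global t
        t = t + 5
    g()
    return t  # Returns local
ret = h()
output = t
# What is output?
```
7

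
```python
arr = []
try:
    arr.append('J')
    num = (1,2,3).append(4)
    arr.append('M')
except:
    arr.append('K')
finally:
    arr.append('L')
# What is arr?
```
['J', 'K', 'L']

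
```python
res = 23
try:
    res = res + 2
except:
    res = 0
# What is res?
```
25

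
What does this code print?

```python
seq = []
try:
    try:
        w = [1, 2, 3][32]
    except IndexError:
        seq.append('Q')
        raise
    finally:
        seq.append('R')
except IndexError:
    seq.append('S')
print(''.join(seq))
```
QRS

finally runs before re-raised exception propagates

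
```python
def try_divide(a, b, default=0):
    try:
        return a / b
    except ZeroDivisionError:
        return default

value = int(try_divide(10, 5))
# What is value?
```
2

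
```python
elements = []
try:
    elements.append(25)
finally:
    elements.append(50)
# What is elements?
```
[25, 50]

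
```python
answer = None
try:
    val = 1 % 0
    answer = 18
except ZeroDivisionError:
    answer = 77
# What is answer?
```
77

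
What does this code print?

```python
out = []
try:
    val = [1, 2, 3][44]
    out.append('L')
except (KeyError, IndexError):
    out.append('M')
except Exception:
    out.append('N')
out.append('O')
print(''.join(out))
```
MO

IndexError matches tuple containing it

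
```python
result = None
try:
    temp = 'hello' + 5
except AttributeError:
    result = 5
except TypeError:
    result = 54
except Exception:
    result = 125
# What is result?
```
54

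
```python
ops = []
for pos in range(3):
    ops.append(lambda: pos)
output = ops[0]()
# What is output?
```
2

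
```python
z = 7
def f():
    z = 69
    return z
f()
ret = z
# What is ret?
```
7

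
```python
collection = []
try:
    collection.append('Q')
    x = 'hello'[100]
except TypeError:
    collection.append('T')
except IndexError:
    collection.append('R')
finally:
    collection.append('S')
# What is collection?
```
['Q', 'R', 'S']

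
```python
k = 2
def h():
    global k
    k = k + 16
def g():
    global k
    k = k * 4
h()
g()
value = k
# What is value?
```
72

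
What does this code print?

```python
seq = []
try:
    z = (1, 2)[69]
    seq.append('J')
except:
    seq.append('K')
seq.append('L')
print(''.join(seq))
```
KL

Exception raised in try, caught by bare except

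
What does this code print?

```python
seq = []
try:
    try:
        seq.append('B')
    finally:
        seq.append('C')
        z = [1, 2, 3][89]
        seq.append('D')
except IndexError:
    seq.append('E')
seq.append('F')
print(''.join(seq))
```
BCEF

Exception in inner finally caught by outer except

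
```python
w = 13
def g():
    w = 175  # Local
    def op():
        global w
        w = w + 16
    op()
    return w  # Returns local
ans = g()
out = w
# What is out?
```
29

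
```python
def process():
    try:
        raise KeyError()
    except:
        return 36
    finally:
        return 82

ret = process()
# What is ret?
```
82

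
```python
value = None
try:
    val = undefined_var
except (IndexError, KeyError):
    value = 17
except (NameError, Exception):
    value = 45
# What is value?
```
45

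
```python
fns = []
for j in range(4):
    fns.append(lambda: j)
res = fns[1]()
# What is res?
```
3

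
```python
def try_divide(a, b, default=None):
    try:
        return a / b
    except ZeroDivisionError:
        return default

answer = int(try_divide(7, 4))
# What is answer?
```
1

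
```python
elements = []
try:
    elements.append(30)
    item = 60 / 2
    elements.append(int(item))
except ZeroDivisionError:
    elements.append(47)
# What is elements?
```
[30, 30]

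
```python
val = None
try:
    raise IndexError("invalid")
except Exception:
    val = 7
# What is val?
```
7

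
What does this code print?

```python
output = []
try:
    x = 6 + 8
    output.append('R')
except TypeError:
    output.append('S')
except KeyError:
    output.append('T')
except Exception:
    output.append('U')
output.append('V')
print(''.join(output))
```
RV

No exception, try block completes normally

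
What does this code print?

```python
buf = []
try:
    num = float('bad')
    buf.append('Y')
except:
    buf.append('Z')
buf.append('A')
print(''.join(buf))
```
ZA

Exception raised in try, caught by bare except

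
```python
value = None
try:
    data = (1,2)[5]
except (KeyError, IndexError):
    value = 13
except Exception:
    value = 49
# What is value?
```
13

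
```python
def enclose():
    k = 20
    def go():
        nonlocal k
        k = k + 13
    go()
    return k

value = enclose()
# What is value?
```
33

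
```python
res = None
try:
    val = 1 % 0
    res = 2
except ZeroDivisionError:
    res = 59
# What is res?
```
59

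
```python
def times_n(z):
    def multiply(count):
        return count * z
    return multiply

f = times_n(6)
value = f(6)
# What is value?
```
36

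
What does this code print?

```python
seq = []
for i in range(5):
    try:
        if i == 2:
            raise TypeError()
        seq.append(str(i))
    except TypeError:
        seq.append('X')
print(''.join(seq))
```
01X34

Exception on i=2 caught, loop continues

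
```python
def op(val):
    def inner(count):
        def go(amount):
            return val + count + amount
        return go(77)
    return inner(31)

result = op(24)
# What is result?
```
132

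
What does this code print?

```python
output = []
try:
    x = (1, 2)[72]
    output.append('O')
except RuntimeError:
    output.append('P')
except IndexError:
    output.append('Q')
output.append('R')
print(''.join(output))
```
QR

IndexError is caught by its specific handler, not RuntimeError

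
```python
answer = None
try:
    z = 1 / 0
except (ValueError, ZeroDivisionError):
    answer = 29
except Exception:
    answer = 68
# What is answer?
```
29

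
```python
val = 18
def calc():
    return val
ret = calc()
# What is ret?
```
18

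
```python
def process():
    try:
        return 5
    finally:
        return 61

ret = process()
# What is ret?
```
61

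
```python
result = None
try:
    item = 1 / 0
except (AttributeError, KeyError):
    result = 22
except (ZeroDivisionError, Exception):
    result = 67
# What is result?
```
67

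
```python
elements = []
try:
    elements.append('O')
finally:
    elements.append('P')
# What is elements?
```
['O', 'P']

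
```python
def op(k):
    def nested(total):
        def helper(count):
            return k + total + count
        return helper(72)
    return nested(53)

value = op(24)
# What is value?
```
149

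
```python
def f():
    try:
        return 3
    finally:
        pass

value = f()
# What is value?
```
3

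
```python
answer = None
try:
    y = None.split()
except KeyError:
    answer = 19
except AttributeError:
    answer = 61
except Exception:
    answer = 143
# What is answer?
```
61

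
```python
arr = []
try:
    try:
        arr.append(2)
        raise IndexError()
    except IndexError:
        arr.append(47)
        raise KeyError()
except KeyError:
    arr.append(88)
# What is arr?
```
[2, 47, 88]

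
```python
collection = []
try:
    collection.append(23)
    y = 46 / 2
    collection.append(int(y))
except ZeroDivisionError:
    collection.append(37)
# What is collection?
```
[23, 23]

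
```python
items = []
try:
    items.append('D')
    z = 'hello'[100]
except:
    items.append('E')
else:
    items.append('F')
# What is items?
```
['D', 'E']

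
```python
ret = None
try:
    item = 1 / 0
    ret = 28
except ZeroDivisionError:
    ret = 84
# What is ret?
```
84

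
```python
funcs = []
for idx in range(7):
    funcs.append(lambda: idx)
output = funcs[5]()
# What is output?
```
6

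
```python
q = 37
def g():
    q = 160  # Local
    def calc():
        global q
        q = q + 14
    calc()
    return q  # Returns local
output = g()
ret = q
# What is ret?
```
51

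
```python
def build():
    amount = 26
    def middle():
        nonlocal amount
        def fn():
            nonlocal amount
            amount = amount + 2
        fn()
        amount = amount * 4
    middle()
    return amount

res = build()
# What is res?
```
112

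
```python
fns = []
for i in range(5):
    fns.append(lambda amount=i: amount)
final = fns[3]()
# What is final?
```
3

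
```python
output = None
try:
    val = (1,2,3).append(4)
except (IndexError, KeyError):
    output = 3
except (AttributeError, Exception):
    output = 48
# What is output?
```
48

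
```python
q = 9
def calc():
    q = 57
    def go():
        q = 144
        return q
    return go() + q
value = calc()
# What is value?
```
201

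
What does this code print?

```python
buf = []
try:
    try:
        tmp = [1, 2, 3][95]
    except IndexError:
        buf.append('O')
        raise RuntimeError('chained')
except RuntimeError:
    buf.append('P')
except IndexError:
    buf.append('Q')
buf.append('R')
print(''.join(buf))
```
OPR

RuntimeError raised and caught, original IndexError not re-raised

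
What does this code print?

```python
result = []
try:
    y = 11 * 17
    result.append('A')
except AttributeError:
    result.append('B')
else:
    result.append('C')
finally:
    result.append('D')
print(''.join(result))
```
ACD

else runs before finally when no exception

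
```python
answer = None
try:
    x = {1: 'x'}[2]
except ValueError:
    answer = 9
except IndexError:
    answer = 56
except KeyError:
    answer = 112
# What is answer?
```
112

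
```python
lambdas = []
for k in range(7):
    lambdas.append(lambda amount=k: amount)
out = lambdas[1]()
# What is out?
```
1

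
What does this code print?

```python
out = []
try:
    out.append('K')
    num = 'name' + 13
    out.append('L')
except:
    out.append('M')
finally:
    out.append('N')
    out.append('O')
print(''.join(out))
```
KMNO

Code before exception runs, then except, then all of finally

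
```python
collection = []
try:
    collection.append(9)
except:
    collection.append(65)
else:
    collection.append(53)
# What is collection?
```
[9, 53]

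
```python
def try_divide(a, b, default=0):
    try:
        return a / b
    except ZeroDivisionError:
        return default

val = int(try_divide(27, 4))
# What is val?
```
6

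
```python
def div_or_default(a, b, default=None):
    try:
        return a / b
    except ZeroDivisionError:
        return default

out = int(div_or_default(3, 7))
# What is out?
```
0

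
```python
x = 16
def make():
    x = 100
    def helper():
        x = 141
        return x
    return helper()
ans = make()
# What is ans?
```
141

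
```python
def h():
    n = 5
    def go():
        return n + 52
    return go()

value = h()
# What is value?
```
57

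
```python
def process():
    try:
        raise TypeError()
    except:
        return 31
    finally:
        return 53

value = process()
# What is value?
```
53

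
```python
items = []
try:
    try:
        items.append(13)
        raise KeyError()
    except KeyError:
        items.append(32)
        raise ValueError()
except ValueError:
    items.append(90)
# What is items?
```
[13, 32, 90]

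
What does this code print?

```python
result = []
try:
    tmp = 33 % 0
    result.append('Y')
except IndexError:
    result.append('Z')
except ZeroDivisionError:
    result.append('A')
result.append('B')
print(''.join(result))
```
AB

ZeroDivisionError is caught by its specific handler, not IndexError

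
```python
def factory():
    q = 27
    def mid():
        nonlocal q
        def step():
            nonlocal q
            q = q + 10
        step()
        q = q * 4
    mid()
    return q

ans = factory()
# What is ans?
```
148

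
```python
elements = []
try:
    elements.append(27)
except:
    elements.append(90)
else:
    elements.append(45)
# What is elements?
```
[27, 45]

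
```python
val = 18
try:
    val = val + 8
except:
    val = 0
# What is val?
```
26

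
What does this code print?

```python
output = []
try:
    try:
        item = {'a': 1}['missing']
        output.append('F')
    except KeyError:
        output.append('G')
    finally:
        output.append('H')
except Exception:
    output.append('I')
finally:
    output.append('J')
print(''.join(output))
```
GHJ

Both finally blocks run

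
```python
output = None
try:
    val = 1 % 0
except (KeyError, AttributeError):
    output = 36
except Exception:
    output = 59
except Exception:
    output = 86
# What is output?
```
59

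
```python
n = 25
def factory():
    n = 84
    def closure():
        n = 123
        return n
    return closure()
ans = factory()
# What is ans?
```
123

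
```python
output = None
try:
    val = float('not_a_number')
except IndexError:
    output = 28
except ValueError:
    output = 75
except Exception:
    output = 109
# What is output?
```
75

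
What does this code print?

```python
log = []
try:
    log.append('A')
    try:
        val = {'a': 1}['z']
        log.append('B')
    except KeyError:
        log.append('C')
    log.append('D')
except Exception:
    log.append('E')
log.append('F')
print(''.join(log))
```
ACDF

Inner exception caught by inner handler, outer continues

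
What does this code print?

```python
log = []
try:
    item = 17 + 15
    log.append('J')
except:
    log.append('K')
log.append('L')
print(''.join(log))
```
JL

No exception, try block completes normally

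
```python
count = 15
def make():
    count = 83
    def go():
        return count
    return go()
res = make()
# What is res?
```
83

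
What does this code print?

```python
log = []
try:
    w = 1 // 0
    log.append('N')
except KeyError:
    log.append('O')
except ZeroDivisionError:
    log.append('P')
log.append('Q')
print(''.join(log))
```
PQ

ZeroDivisionError is caught by its specific handler, not KeyError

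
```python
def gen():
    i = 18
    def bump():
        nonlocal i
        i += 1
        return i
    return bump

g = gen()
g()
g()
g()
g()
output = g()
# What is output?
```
23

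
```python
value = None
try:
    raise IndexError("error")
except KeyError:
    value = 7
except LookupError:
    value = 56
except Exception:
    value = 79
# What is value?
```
56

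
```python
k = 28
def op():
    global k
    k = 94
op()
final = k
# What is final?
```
94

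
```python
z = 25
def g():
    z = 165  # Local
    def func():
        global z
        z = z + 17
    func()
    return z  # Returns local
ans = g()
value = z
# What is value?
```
42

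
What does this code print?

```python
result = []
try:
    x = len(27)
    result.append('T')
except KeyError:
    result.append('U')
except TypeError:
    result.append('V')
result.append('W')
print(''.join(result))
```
VW

TypeError is caught by its specific handler, not KeyError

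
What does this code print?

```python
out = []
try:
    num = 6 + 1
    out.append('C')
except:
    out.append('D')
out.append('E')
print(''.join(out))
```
CE

No exception, try block completes normally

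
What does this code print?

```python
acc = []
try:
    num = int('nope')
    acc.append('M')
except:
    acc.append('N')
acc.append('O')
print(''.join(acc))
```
NO

Exception raised in try, caught by bare except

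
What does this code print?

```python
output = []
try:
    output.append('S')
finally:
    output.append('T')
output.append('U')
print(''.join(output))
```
STU

try/finally without except, no exception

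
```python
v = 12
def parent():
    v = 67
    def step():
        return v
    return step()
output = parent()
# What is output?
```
67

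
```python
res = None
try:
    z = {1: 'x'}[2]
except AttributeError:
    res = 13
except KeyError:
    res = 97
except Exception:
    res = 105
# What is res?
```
97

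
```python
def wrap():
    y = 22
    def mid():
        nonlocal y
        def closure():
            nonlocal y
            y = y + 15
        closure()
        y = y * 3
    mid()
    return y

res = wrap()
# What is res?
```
111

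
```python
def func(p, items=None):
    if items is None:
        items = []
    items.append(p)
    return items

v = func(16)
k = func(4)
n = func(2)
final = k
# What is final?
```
[4]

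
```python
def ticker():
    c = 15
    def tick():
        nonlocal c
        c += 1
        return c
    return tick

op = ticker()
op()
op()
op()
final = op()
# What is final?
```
19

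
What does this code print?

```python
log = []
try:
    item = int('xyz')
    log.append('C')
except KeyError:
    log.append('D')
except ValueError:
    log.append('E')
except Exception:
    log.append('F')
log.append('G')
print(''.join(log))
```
EG

ValueError matches before generic Exception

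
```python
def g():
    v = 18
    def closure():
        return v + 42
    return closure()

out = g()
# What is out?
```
60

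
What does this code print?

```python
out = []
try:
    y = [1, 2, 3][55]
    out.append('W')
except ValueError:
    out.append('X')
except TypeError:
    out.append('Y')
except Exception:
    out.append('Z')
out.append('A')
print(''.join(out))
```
ZA

IndexError not specifically caught, falls to Exception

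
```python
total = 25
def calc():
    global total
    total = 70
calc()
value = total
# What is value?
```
70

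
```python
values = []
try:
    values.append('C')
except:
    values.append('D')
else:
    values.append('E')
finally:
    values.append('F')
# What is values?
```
['C', 'E', 'F']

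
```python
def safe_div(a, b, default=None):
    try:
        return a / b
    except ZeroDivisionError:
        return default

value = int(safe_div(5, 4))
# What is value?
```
1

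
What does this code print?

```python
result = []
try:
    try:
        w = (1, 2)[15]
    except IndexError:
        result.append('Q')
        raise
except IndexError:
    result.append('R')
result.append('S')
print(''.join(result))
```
QRS

raise without argument re-raises current exception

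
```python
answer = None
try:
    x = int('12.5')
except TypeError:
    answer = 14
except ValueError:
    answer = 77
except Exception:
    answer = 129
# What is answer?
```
77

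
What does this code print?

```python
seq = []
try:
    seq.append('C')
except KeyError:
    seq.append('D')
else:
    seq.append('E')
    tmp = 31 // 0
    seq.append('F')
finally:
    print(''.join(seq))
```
CE

Try succeeds, else appends 'E', ZeroDivisionError in else is uncaught, finally prints before exception propagates ('F' never appended)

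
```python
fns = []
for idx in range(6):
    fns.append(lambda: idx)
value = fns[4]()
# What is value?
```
5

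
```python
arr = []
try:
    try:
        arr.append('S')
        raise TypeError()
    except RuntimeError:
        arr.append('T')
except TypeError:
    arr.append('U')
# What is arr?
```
['S', 'U']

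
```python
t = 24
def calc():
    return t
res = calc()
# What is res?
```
24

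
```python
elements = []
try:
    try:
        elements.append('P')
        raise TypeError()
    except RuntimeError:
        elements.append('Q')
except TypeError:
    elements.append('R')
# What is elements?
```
['P', 'R']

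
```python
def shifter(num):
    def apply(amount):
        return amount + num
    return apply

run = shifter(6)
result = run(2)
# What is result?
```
8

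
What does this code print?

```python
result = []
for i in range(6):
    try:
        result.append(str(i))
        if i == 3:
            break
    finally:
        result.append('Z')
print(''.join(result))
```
0Z1Z2Z3Z

finally runs even when breaking out of loop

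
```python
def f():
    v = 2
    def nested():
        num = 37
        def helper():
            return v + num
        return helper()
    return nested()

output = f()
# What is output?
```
39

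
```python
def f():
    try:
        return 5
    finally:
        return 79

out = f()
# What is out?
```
79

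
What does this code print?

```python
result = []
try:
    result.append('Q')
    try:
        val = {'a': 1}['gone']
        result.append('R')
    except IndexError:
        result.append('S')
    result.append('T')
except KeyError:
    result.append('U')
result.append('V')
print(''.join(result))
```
QUV

Inner handler doesn't match, propagates to outer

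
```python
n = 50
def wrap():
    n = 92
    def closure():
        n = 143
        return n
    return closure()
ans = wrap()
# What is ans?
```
143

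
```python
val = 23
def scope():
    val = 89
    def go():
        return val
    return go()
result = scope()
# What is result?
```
89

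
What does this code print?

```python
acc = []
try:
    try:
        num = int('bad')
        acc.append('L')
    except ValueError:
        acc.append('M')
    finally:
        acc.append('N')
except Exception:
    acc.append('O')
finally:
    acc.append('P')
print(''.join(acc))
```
MNP

Both finally blocks run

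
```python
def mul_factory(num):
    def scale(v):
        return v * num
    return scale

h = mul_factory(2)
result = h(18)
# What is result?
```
36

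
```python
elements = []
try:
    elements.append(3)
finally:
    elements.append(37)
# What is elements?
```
[3, 37]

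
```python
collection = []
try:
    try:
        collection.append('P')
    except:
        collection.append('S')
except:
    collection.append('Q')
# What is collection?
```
['P']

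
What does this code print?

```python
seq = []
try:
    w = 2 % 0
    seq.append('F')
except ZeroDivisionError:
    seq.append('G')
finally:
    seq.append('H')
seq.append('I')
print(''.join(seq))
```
GHI

finally always runs, even after exception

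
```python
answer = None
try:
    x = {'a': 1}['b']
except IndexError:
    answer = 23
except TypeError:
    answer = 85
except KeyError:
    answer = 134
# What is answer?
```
134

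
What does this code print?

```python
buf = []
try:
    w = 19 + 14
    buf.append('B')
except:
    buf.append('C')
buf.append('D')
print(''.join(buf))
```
BD

No exception, try block completes normally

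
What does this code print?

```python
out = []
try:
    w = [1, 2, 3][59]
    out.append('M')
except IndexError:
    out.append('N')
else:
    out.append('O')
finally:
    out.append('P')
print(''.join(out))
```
NP

Exception: except runs, else skipped, finally runs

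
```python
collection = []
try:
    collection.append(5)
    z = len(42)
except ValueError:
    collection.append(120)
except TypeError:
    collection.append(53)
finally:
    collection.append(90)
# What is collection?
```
[5, 53, 90]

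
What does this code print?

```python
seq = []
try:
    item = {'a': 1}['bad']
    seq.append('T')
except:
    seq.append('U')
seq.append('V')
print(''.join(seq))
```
UV

Exception raised in try, caught by bare except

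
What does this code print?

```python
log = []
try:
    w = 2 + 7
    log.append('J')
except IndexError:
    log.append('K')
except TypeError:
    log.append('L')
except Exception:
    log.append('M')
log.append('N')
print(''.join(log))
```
JN

No exception, try block completes normally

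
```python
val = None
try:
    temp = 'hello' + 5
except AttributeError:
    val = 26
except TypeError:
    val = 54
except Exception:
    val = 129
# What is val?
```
54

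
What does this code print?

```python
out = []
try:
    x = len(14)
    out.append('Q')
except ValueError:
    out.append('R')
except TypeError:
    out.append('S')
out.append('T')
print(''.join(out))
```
ST

TypeError is caught by its specific handler, not ValueError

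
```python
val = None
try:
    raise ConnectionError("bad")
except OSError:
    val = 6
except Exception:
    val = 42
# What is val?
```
6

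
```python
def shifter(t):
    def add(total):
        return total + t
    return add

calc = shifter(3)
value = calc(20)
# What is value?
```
23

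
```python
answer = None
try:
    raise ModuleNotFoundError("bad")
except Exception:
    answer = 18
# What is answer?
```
18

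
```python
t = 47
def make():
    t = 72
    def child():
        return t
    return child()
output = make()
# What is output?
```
72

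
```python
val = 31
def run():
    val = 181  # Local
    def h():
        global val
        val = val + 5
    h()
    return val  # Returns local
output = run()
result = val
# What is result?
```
36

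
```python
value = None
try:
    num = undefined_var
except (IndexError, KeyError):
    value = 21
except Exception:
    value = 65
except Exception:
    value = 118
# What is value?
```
65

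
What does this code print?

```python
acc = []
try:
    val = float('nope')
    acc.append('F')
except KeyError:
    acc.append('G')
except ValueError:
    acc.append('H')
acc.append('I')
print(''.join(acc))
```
HI

ValueError is caught by its specific handler, not KeyError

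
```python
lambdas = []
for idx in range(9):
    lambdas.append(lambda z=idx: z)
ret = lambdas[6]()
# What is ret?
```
6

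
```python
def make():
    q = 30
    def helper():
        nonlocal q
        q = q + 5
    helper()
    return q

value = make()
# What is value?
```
35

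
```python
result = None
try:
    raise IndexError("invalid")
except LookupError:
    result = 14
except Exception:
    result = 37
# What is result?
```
14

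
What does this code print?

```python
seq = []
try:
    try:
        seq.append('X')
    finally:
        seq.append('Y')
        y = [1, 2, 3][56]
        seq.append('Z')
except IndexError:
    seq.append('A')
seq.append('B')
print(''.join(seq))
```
XYAB

Exception in inner finally caught by outer except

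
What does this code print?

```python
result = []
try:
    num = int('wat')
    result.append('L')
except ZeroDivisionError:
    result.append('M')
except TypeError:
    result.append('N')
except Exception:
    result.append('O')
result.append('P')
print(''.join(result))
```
OP

ValueError not specifically caught, falls to Exception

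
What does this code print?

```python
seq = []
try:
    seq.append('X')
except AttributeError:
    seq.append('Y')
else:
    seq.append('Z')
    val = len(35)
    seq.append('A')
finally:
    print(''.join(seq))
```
XZ

Try succeeds, else appends 'Z', TypeError in else is uncaught, finally prints before exception propagates ('A' never appended)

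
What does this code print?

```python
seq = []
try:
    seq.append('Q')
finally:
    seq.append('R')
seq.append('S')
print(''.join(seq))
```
QRS

try/finally without except, no exception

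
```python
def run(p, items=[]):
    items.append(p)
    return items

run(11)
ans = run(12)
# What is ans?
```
[11, 12]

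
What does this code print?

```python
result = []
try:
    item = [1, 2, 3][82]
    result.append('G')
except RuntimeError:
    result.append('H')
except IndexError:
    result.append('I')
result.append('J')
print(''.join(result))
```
IJ

IndexError is caught by its specific handler, not RuntimeError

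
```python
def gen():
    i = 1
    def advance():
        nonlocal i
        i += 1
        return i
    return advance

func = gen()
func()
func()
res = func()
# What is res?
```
4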